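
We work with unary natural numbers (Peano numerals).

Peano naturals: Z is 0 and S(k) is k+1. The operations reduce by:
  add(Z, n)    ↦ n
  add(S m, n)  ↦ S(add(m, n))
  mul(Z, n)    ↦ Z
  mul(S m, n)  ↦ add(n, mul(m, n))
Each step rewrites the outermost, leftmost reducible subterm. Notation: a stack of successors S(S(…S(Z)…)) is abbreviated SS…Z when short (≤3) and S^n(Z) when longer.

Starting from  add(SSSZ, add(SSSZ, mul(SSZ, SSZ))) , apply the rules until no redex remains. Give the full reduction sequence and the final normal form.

  start: add(SSSZ, add(SSSZ, mul(SSZ, SSZ)))
  →1  S(add(SSZ, add(SSSZ, mul(SSZ, SSZ))))
  →2  S(S(add(SZ, add(SSSZ, mul(SSZ, SSZ)))))
  →3  S(S(S(add(Z, add(SSSZ, mul(SSZ, SSZ))))))
  →4  S(S(S(add(SSSZ, mul(SSZ, SSZ)))))
  →5  S(S(S(S(add(SSZ, mul(SSZ, SSZ))))))
  →6  S(S(S(S(S(add(SZ, mul(SSZ, SSZ)))))))
  →7  S(S(S(S(S(S(add(Z, mul(SSZ, SSZ))))))))
  →8  S(S(S(S(S(S(mul(SSZ, SSZ)))))))
  →9  S(S(S(S(S(S(add(SSZ, mul(SZ, SSZ))))))))
  →10  S(S(S(S(S(S(S(add(SZ, mul(SZ, SSZ)))))))))
  →11  S(S(S(S(S(S(S(S(add(Z, mul(SZ, SSZ))))))))))
  →12  S(S(S(S(S(S(S(S(mul(SZ, SSZ)))))))))
  →13  S(S(S(S(S(S(S(S(add(SSZ, mul(Z, SSZ))))))))))
  →14  S(S(S(S(S(S(S(S(S(add(SZ, mul(Z, SSZ)))))))))))
  →15  S(S(S(S(S(S(S(S(S(S(add(Z, mul(Z, SSZ))))))))))))
  →16  S(S(S(S(S(S(S(S(S(S(mul(Z, SSZ)))))))))))
  →17  S^10(Z)

Answer: normal form = S^10(Z)  (in 17 steps)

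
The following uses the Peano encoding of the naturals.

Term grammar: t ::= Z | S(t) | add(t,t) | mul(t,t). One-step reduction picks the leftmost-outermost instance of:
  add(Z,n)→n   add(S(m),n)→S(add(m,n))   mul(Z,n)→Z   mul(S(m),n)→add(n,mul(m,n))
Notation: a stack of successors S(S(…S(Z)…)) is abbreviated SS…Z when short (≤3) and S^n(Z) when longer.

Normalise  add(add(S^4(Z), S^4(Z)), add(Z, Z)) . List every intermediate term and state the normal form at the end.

Answer: normal form = S^8(Z)  (in 15 steps)

Working:
  start: add(add(S^4(Z), S^4(Z)), add(Z, Z))
  step 1: add(S(add(SSSZ, S^4(Z))), add(Z, Z))
  step 2: S(add(add(SSSZ, S^4(Z)), add(Z, Z)))
  step 3: S(add(S(add(SSZ, S^4(Z))), add(Z, Z)))
  step 4: S(S(add(add(SSZ, S^4(Z)), add(Z, Z))))
  step 5: S(S(add(S(add(SZ, S^4(Z))), add(Z, Z))))
  step 6: S(S(S(add(add(SZ, S^4(Z)), add(Z, Z)))))
  step 7: S(S(S(add(S(add(Z, S^4(Z))), add(Z, Z)))))
  step 8: S(S(S(S(add(add(Z, S^4(Z)), add(Z, Z))))))
  step 9: S(S(S(S(add(S^4(Z), add(Z, Z))))))
  step 10: S(S(S(S(S(add(SSSZ, add(Z, Z)))))))
  step 11: S(S(S(S(S(S(add(SSZ, add(Z, Z))))))))
  step 12: S(S(S(S(S(S(S(add(SZ, add(Z, Z)))))))))
  step 13: S(S(S(S(S(S(S(S(add(Z, add(Z, Z))))))))))
  step 14: S(S(S(S(S(S(S(S(add(Z, Z)))))))))
  step 15: S^8(Z)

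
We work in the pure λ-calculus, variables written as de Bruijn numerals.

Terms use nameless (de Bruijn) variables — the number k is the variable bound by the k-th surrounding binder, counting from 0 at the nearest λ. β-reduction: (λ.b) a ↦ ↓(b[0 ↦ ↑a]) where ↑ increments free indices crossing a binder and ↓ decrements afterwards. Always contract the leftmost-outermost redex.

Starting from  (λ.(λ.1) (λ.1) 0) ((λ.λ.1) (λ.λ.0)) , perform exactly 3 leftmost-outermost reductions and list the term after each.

Answer: after 3 steps: (λ.λ.λ.0) ((λ.λ.1) (λ.λ.0))

Working:
  start: (λ.(λ.1) (λ.1) 0) ((λ.λ.1) (λ.λ.0))
  →1  (λ.(λ.λ.1) (λ.λ.0)) (λ.(λ.λ.1) (λ.λ.0)) ((λ.λ.1) (λ.λ.0))
  →2  (λ.λ.1) (λ.λ.0) ((λ.λ.1) (λ.λ.0))
  →3  (λ.λ.λ.0) ((λ.λ.1) (λ.λ.0))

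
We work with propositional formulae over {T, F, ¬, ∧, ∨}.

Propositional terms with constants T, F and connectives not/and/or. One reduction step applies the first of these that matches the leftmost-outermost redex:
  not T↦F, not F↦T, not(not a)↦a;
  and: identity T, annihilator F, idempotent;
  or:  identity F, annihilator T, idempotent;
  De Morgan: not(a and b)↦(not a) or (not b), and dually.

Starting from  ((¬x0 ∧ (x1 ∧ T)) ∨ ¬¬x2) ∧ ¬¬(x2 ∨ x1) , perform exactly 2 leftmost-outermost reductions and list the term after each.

  start: ((¬x0 ∧ (x1 ∧ T)) ∨ ¬¬x2) ∧ ¬¬(x2 ∨ x1)
  [1] ((¬x0 ∧ x1) ∨ ¬¬x2) ∧ ¬¬(x2 ∨ x1)
  [2] ((¬x0 ∧ x1) ∨ x2) ∧ ¬¬(x2 ∨ x1)

Answer: after 2 steps: ((¬x0 ∧ x1) ∨ x2) ∧ ¬¬(x2 ∨ x1)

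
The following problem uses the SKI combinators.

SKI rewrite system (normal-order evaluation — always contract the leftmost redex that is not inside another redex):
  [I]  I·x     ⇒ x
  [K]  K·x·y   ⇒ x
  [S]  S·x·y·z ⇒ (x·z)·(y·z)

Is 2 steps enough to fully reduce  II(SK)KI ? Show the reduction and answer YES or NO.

  start: II(SK)KI
  step 1: I(SK)KI
  step 2: SKKI

Answer: NO — after 2 steps the term is SKKI, not yet normal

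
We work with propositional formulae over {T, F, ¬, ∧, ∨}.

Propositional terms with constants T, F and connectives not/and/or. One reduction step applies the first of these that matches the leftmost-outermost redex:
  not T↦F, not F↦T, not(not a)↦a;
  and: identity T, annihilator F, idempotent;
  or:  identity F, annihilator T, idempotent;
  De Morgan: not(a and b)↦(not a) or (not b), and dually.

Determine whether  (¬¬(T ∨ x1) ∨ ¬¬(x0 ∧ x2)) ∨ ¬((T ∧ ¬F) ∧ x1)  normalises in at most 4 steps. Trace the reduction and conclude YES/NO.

Answer: YES — reaches normal form T in 4 ≤ 4 steps

Reduction:
  start: (¬¬(T ∨ x1) ∨ ¬¬(x0 ∧ x2)) ∨ ¬((T ∧ ¬F) ∧ x1)
  step 1: ((T ∨ x1) ∨ ¬¬(x0 ∧ x2)) ∨ ¬((T ∧ ¬F) ∧ x1)
  step 2: (T ∨ ¬¬(x0 ∧ x2)) ∨ ¬((T ∧ ¬F) ∧ x1)
  step 3: T ∨ ¬((T ∧ ¬F) ∧ x1)
  step 4: T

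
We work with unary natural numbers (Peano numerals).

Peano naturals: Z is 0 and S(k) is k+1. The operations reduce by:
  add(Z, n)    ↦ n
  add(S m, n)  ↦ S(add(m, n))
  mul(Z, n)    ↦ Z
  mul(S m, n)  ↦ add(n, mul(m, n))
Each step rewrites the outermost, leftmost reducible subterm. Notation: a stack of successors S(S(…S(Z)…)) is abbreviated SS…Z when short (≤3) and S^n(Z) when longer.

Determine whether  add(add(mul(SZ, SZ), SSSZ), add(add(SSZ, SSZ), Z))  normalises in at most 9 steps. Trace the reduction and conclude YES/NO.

Answer: NO — after 9 steps the term is S(S(S(add(SZ, add(add(SSZ, SSZ), Z))))), not yet normal

Reduction:
  start: add(add(mul(SZ, SZ), SSSZ), add(add(SSZ, SSZ), Z))
  →1  add(add(add(SZ, mul(Z, SZ)), SSSZ), add(add(SSZ, SSZ), Z))
  →2  add(add(S(add(Z, mul(Z, SZ))), SSSZ), add(add(SSZ, SSZ), Z))
  →3  add(S(add(add(Z, mul(Z, SZ)), SSSZ)), add(add(SSZ, SSZ), Z))
  →4  S(add(add(add(Z, mul(Z, SZ)), SSSZ), add(add(SSZ, SSZ), Z)))
  →5  S(add(add(mul(Z, SZ), SSSZ), add(add(SSZ, SSZ), Z)))
  →6  S(add(add(Z, SSSZ), add(add(SSZ, SSZ), Z)))
  →7  S(add(SSSZ, add(add(SSZ, SSZ), Z)))
  →8  S(S(add(SSZ, add(add(SSZ, SSZ), Z))))
  →9  S(S(S(add(SZ, add(add(SSZ, SSZ), Z)))))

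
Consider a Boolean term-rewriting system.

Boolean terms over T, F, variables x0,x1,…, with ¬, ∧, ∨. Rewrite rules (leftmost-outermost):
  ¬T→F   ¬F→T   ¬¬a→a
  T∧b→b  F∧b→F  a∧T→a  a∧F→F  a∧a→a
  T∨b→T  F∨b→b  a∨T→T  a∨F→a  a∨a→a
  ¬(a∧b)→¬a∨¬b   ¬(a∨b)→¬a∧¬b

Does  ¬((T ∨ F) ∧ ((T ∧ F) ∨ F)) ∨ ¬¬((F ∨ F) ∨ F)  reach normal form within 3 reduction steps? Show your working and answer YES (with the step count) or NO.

Answer: NO — after 3 steps the term is ((F ∧ ¬F) ∨ ¬((T ∧ F) ∨ F)) ∨ ¬¬((F ∨ F) ∨ F), not yet normal

Derivation:
  start: ¬((T ∨ F) ∧ ((T ∧ F) ∨ F)) ∨ ¬¬((F ∨ F) ∨ F)
  [1] (¬(T ∨ F) ∨ ¬((T ∧ F) ∨ F)) ∨ ¬¬((F ∨ F) ∨ F)
  [2] ((¬T ∧ ¬F) ∨ ¬((T ∧ F) ∨ F)) ∨ ¬¬((F ∨ F) ∨ F)
  [3] ((F ∧ ¬F) ∨ ¬((T ∧ F) ∨ F)) ∨ ¬¬((F ∨ F) ∨ F)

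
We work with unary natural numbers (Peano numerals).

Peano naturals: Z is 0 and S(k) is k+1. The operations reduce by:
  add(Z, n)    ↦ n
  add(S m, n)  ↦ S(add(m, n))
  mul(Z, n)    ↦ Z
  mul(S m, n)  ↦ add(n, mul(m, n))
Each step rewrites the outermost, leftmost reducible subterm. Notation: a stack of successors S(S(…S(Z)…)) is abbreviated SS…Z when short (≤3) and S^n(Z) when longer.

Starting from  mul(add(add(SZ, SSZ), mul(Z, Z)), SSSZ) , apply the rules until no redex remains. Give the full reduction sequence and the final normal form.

  start: mul(add(add(SZ, SSZ), mul(Z, Z)), SSSZ)
  →1  mul(add(S(add(Z, SSZ)), mul(Z, Z)), SSSZ)
  →2  mul(S(add(add(Z, SSZ), mul(Z, Z))), SSSZ)
  →3  add(SSSZ, mul(add(add(Z, SSZ), mul(Z, Z)), SSSZ))
  →4  S(add(SSZ, mul(add(add(Z, SSZ), mul(Z, Z)), SSSZ)))
  →5  S(S(add(SZ, mul(add(add(Z, SSZ), mul(Z, Z)), SSSZ))))
  →6  S(S(S(add(Z, mul(add(add(Z, SSZ), mul(Z, Z)), SSSZ)))))
  →7  S(S(S(mul(add(add(Z, SSZ), mul(Z, Z)), SSSZ))))
  →8  S(S(S(mul(add(SSZ, mul(Z, Z)), SSSZ))))
  →9  S(S(S(mul(S(add(SZ, mul(Z, Z))), SSSZ))))
  →10  S(S(S(add(SSSZ, mul(add(SZ, mul(Z, Z)), SSSZ)))))
  →11  S(S(S(S(add(SSZ, mul(add(SZ, mul(Z, Z)), SSSZ))))))
  →12  S(S(S(S(S(add(SZ, mul(add(SZ, mul(Z, Z)), SSSZ)))))))
  →13  S(S(S(S(S(S(add(Z, mul(add(SZ, mul(Z, Z)), SSSZ))))))))
  →14  S(S(S(S(S(S(mul(add(SZ, mul(Z, Z)), SSSZ)))))))
  →15  S(S(S(S(S(S(mul(S(add(Z, mul(Z, Z))), SSSZ)))))))
  →16  S(S(S(S(S(S(add(SSSZ, mul(add(Z, mul(Z, Z)), SSSZ))))))))
  →17  S(S(S(S(S(S(S(add(SSZ, mul(add(Z, mul(Z, Z)), SSSZ)))))))))
  →18  S(S(S(S(S(S(S(S(add(SZ, mul(add(Z, mul(Z, Z)), SSSZ))))))))))
  →19  S(S(S(S(S(S(S(S(S(add(Z, mul(add(Z, mul(Z, Z)), SSSZ)))))))))))
  →20  S(S(S(S(S(S(S(S(S(mul(add(Z, mul(Z, Z)), SSSZ))))))))))
  →21  S(S(S(S(S(S(S(S(S(mul(mul(Z, Z), SSSZ))))))))))
  →22  S(S(S(S(S(S(S(S(S(mul(Z, SSSZ))))))))))
  →23  S^9(Z)

Answer: normal form = S^9(Z)  (in 23 steps)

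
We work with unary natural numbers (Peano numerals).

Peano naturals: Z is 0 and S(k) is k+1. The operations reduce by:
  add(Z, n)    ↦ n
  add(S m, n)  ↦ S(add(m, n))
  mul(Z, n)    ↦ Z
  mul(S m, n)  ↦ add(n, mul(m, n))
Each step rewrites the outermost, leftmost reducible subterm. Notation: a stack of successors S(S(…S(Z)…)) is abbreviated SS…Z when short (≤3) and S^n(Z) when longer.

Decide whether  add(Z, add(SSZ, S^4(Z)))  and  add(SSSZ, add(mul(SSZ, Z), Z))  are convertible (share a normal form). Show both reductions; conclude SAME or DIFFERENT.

Term A:
  start: add(Z, add(SSZ, S^4(Z)))
  step 1: add(SSZ, S^4(Z))
  step 2: S(add(SZ, S^4(Z)))
  step 3: S(S(add(Z, S^4(Z))))
  step 4: S^6(Z)

Term B:
  start: add(SSSZ, add(mul(SSZ, Z), Z))
  step 1: S(add(SSZ, add(mul(SSZ, Z), Z)))
  step 2: S(S(add(SZ, add(mul(SSZ, Z), Z))))
  step 3: S(S(S(add(Z, add(mul(SSZ, Z), Z)))))
  step 4: S(S(S(add(mul(SSZ, Z), Z))))
  step 5: S(S(S(add(add(Z, mul(SZ, Z)), Z))))
  step 6: S(S(S(add(mul(SZ, Z), Z))))
  step 7: S(S(S(add(add(Z, mul(Z, Z)), Z))))
  step 8: S(S(S(add(mul(Z, Z), Z))))
  step 9: S(S(S(add(Z, Z))))
  step 10: SSSZ

Answer: DIFFERENT — A ⇓ S^6(Z), B ⇓ SSSZ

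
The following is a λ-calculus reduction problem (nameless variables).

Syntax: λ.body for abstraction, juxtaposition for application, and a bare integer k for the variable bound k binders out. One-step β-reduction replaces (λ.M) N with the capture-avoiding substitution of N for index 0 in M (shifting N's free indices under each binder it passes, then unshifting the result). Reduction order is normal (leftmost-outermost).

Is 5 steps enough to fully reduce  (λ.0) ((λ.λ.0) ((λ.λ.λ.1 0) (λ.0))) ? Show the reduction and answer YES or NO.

Answer: YES — reaches normal form λ.0 in 2 ≤ 5 steps

Working:
  start: (λ.0) ((λ.λ.0) ((λ.λ.λ.1 0) (λ.0)))
  [1] (λ.λ.0) ((λ.λ.λ.1 0) (λ.0))
  [2] λ.0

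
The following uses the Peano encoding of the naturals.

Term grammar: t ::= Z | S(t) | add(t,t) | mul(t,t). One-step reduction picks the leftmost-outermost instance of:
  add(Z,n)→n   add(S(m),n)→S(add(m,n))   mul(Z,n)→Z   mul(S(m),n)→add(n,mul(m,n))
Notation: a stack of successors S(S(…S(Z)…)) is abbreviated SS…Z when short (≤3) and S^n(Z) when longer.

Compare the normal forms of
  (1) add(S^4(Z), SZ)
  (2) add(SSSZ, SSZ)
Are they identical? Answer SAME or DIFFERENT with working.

Answer: SAME — A ⇓ S^5(Z), B ⇓ S^5(Z)

Working:
Term A:
  start: add(S^4(Z), SZ)
  →1  S(add(SSSZ, SZ))
  →2  S(S(add(SSZ, SZ)))
  →3  S(S(S(add(SZ, SZ))))
  →4  S(S(S(S(add(Z, SZ)))))
  →5  S^5(Z)

Term B:
  start: add(SSSZ, SSZ)
  →1  S(add(SSZ, SSZ))
  →2  S(S(add(SZ, SSZ)))
  →3  S(S(S(add(Z, SSZ))))
  →4  S^5(Z)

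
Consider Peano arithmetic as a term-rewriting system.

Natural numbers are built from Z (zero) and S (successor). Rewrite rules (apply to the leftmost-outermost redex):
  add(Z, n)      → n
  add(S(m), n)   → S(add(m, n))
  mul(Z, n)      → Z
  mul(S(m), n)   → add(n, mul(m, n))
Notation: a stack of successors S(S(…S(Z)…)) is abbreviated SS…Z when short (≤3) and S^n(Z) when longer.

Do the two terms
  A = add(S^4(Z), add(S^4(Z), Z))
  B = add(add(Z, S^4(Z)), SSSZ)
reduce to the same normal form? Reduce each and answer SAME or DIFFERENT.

Term A:
  start: add(S^4(Z), add(S^4(Z), Z))
  [1] S(add(SSSZ, add(S^4(Z), Z)))
  [2] S(S(add(SSZ, add(S^4(Z), Z))))
  [3] S(S(S(add(SZ, add(S^4(Z), Z)))))
  [4] S(S(S(S(add(Z, add(S^4(Z), Z))))))
  [5] S(S(S(S(add(S^4(Z), Z)))))
  [6] S(S(S(S(S(add(SSSZ, Z))))))
  [7] S(S(S(S(S(S(add(SSZ, Z)))))))
  [8] S(S(S(S(S(S(S(add(SZ, Z))))))))
  [9] S(S(S(S(S(S(S(S(add(Z, Z)))))))))
  [10] S^8(Z)

Term B:
  start: add(add(Z, S^4(Z)), SSSZ)
  [1] add(S^4(Z), SSSZ)
  [2] S(add(SSSZ, SSSZ))
  [3] S(S(add(SSZ, SSSZ)))
  [4] S(S(S(add(SZ, SSSZ))))
  [5] S(S(S(S(add(Z, SSSZ)))))
  [6] S^7(Z)

Answer: DIFFERENT — A ⇓ S^8(Z), B ⇓ S^7(Z)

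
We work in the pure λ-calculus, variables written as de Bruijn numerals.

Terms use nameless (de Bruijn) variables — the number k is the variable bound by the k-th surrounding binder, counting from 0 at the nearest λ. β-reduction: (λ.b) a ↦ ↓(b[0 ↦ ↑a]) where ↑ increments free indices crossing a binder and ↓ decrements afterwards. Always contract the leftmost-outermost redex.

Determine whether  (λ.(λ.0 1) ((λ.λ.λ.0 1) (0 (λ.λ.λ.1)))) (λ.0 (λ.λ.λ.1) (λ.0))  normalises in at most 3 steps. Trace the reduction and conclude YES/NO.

  start: (λ.(λ.0 1) ((λ.λ.λ.0 1) (0 (λ.λ.λ.1)))) (λ.0 (λ.λ.λ.1) (λ.0))
  [1] (λ.0 (λ.0 (λ.λ.λ.1) (λ.0))) ((λ.λ.λ.0 1) ((λ.0 (λ.λ.λ.1) (λ.0)) (λ.λ.λ.1)))
  [2] (λ.λ.λ.0 1) ((λ.0 (λ.λ.λ.1) (λ.0)) (λ.λ.λ.1)) (λ.0 (λ.λ.λ.1) (λ.0))
  [3] (λ.λ.0 1) (λ.0 (λ.λ.λ.1) (λ.0))

Answer: NO — after 3 steps the term is (λ.λ.0 1) (λ.0 (λ.λ.λ.1) (λ.0)), not yet normal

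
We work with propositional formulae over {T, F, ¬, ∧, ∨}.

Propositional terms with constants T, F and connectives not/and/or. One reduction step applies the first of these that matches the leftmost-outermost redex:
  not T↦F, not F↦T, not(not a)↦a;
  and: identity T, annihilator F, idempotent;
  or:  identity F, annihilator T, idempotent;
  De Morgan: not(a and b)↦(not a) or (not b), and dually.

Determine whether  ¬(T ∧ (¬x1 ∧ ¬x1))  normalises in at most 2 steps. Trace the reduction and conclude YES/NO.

  start: ¬(T ∧ (¬x1 ∧ ¬x1))
  →1  ¬T ∨ ¬(¬x1 ∧ ¬x1)
  →2  F ∨ ¬(¬x1 ∧ ¬x1)

Answer: NO — after 2 steps the term is F ∨ ¬(¬x1 ∧ ¬x1), not yet normal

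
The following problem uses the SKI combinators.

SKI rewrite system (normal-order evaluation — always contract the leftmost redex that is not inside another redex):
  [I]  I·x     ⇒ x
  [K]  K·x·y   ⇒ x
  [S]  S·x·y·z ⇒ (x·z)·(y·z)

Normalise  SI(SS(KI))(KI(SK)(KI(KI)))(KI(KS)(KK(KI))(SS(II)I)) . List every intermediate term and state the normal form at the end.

Answer: normal form = SII  (in 19 steps)

Derivation:
  start: SI(SS(KI))(KI(SK)(KI(KI)))(KI(KS)(KK(KI))(SS(II)I))
  step 1: I(KI(SK)(KI(KI)))(SS(KI)(KI(SK)(KI(KI))))(KI(KS)(KK(KI))(SS(II)I))
  step 2: KI(SK)(KI(KI))(SS(KI)(KI(SK)(KI(KI))))(KI(KS)(KK(KI))(SS(II)I))
  step 3: I(KI(KI))(SS(KI)(KI(SK)(KI(KI))))(KI(KS)(KK(KI))(SS(II)I))
  step 4: KI(KI)(SS(KI)(KI(SK)(KI(KI))))(KI(KS)(KK(KI))(SS(II)I))
  step 5: I(SS(KI)(KI(SK)(KI(KI))))(KI(KS)(KK(KI))(SS(II)I))
  step 6: SS(KI)(KI(SK)(KI(KI)))(KI(KS)(KK(KI))(SS(II)I))
  step 7: S(KI(SK)(KI(KI)))(KI(KI(SK)(KI(KI))))(KI(KS)(KK(KI))(SS(II)I))
  step 8: KI(SK)(KI(KI))(KI(KS)(KK(KI))(SS(II)I))(KI(KI(SK)(KI(KI)))(KI(KS)(KK(KI))(SS(II)I)))
  step 9: I(KI(KI))(KI(KS)(KK(KI))(SS(II)I))(KI(KI(SK)(KI(KI)))(KI(KS)(KK(KI))(SS(II)I)))
  step 10: KI(KI)(KI(KS)(KK(KI))(SS(II)I))(KI(KI(SK)(KI(KI)))(KI(KS)(KK(KI))(SS(II)I)))
  step 11: I(KI(KS)(KK(KI))(SS(II)I))(KI(KI(SK)(KI(KI)))(KI(KS)(KK(KI))(SS(II)I)))
  step 12: KI(KS)(KK(KI))(SS(II)I)(KI(KI(SK)(KI(KI)))(KI(KS)(KK(KI))(SS(II)I)))
  step 13: I(KK(KI))(SS(II)I)(KI(KI(SK)(KI(KI)))(KI(KS)(KK(KI))(SS(II)I)))
  step 14: KK(KI)(SS(II)I)(KI(KI(SK)(KI(KI)))(KI(KS)(KK(KI))(SS(II)I)))
  step 15: K(SS(II)I)(KI(KI(SK)(KI(KI)))(KI(KS)(KK(KI))(SS(II)I)))
  step 16: SS(II)I
  step 17: SI(III)
  step 18: SI(II)
  step 19: SII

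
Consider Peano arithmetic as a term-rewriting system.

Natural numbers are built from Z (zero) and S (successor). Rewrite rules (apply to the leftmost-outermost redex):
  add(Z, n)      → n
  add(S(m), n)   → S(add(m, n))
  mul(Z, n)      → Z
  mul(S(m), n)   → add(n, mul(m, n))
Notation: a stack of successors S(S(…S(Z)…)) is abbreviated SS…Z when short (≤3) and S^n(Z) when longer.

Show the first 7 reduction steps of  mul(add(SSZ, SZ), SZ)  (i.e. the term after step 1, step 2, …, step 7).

  start: mul(add(SSZ, SZ), SZ)
  [1] mul(S(add(SZ, SZ)), SZ)
  [2] add(SZ, mul(add(SZ, SZ), SZ))
  [3] S(add(Z, mul(add(SZ, SZ), SZ)))
  [4] S(mul(add(SZ, SZ), SZ))
  [5] S(mul(S(add(Z, SZ)), SZ))
  [6] S(add(SZ, mul(add(Z, SZ), SZ)))
  [7] S(S(add(Z, mul(add(Z, SZ), SZ))))

Answer: after 7 steps: S(S(add(Z, mul(add(Z, SZ), SZ))))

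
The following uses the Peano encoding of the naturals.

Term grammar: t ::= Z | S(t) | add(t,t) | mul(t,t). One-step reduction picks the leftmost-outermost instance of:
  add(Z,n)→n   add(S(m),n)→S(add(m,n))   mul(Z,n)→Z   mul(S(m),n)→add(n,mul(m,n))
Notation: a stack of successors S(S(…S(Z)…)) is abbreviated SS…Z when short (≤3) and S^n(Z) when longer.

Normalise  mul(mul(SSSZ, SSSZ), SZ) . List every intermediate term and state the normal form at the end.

Answer: normal form = S^9(Z)  (in 44 steps)

Working:
  start: mul(mul(SSSZ, SSSZ), SZ)
  →1  mul(add(SSSZ, mul(SSZ, SSSZ)), SZ)
  →2  mul(S(add(SSZ, mul(SSZ, SSSZ))), SZ)
  →3  add(SZ, mul(add(SSZ, mul(SSZ, SSSZ)), SZ))
  →4  S(add(Z, mul(add(SSZ, mul(SSZ, SSSZ)), SZ)))
  →5  S(mul(add(SSZ, mul(SSZ, SSSZ)), SZ))
  →6  S(mul(S(add(SZ, mul(SSZ, SSSZ))), SZ))
  →7  S(add(SZ, mul(add(SZ, mul(SSZ, SSSZ)), SZ)))
  →8  S(S(add(Z, mul(add(SZ, mul(SSZ, SSSZ)), SZ))))
  →9  S(S(mul(add(SZ, mul(SSZ, SSSZ)), SZ)))
  →10  S(S(mul(S(add(Z, mul(SSZ, SSSZ))), SZ)))
  →11  S(S(add(SZ, mul(add(Z, mul(SSZ, SSSZ)), SZ))))
  →12  S(S(S(add(Z, mul(add(Z, mul(SSZ, SSSZ)), SZ)))))
  →13  S(S(S(mul(add(Z, mul(SSZ, SSSZ)), SZ))))
  →14  S(S(S(mul(mul(SSZ, SSSZ), SZ))))
  →15  S(S(S(mul(add(SSSZ, mul(SZ, SSSZ)), SZ))))
  →16  S(S(S(mul(S(add(SSZ, mul(SZ, SSSZ))), SZ))))
  →17  S(S(S(add(SZ, mul(add(SSZ, mul(SZ, SSSZ)), SZ)))))
  →18  S(S(S(S(add(Z, mul(add(SSZ, mul(SZ, SSSZ)), SZ))))))
  →19  S(S(S(S(mul(add(SSZ, mul(SZ, SSSZ)), SZ)))))
  →20  S(S(S(S(mul(S(add(SZ, mul(SZ, SSSZ))), SZ)))))
  →21  S(S(S(S(add(SZ, mul(add(SZ, mul(SZ, SSSZ)), SZ))))))
  →22  S(S(S(S(S(add(Z, mul(add(SZ, mul(SZ, SSSZ)), SZ)))))))
  →23  S(S(S(S(S(mul(add(SZ, mul(SZ, SSSZ)), SZ))))))
  →24  S(S(S(S(S(mul(S(add(Z, mul(SZ, SSSZ))), SZ))))))
  →25  S(S(S(S(S(add(SZ, mul(add(Z, mul(SZ, SSSZ)), SZ)))))))
  →26  S(S(S(S(S(S(add(Z, mul(add(Z, mul(SZ, SSSZ)), SZ))))))))
  →27  S(S(S(S(S(S(mul(add(Z, mul(SZ, SSSZ)), SZ)))))))
  →28  S(S(S(S(S(S(mul(mul(SZ, SSSZ), SZ)))))))
  →29  S(S(S(S(S(S(mul(add(SSSZ, mul(Z, SSSZ)), SZ)))))))
  →30  S(S(S(S(S(S(mul(S(add(SSZ, mul(Z, SSSZ))), SZ)))))))
  →31  S(S(S(S(S(S(add(SZ, mul(add(SSZ, mul(Z, SSSZ)), SZ))))))))
  →32  S(S(S(S(S(S(S(add(Z, mul(add(SSZ, mul(Z, SSSZ)), SZ)))))))))
  →33  S(S(S(S(S(S(S(mul(add(SSZ, mul(Z, SSSZ)), SZ))))))))
  →34  S(S(S(S(S(S(S(mul(S(add(SZ, mul(Z, SSSZ))), SZ))))))))
  →35  S(S(S(S(S(S(S(add(SZ, mul(add(SZ, mul(Z, SSSZ)), SZ)))))))))
  →36  S(S(S(S(S(S(S(S(add(Z, mul(add(SZ, mul(Z, SSSZ)), SZ))))))))))
  →37  S(S(S(S(S(S(S(S(mul(add(SZ, mul(Z, SSSZ)), SZ)))))))))
  →38  S(S(S(S(S(S(S(S(mul(S(add(Z, mul(Z, SSSZ))), SZ)))))))))
  →39  S(S(S(S(S(S(S(S(add(SZ, mul(add(Z, mul(Z, SSSZ)), SZ))))))))))
  →40  S(S(S(S(S(S(S(S(S(add(Z, mul(add(Z, mul(Z, SSSZ)), SZ)))))))))))
  →41  S(S(S(S(S(S(S(S(S(mul(add(Z, mul(Z, SSSZ)), SZ))))))))))
  →42  S(S(S(S(S(S(S(S(S(mul(mul(Z, SSSZ), SZ))))))))))
  →43  S(S(S(S(S(S(S(S(S(mul(Z, SZ))))))))))
  →44  S^9(Z)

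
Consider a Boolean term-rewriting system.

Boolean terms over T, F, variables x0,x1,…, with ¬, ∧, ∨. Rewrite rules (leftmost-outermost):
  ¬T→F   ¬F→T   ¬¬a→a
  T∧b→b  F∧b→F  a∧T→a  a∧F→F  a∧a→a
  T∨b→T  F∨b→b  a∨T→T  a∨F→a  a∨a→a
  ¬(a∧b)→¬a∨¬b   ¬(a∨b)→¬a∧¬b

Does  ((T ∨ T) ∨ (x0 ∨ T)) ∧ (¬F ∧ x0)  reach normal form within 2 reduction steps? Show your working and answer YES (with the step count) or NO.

  start: ((T ∨ T) ∨ (x0 ∨ T)) ∧ (¬F ∧ x0)
  [1] (T ∨ (x0 ∨ T)) ∧ (¬F ∧ x0)
  [2] T ∧ (¬F ∧ x0)

Answer: NO — after 2 steps the term is T ∧ (¬F ∧ x0), not yet normal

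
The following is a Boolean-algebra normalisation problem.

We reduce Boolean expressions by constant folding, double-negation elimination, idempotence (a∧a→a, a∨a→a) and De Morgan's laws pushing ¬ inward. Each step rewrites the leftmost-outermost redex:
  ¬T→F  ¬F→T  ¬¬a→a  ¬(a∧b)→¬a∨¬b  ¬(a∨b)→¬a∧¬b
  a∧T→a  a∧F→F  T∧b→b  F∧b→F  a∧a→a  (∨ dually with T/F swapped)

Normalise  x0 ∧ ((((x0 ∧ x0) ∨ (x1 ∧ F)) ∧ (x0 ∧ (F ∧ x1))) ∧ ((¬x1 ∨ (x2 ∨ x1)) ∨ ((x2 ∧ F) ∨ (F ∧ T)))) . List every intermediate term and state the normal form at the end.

  start: x0 ∧ ((((x0 ∧ x0) ∨ (x1 ∧ F)) ∧ (x0 ∧ (F ∧ x1))) ∧ ((¬x1 ∨ (x2 ∨ x1)) ∨ ((x2 ∧ F) ∨ (F ∧ T))))
  step 1: x0 ∧ (((x0 ∨ (x1 ∧ F)) ∧ (x0 ∧ (F ∧ x1))) ∧ ((¬x1 ∨ (x2 ∨ x1)) ∨ ((x2 ∧ F) ∨ (F ∧ T))))
  step 2: x0 ∧ (((x0 ∨ F) ∧ (x0 ∧ (F ∧ x1))) ∧ ((¬x1 ∨ (x2 ∨ x1)) ∨ ((x2 ∧ F) ∨ (F ∧ T))))
  step 3: x0 ∧ ((x0 ∧ (x0 ∧ (F ∧ x1))) ∧ ((¬x1 ∨ (x2 ∨ x1)) ∨ ((x2 ∧ F) ∨ (F ∧ T))))
  step 4: x0 ∧ ((x0 ∧ (x0 ∧ F)) ∧ ((¬x1 ∨ (x2 ∨ x1)) ∨ ((x2 ∧ F) ∨ (F ∧ T))))
  step 5: x0 ∧ ((x0 ∧ F) ∧ ((¬x1 ∨ (x2 ∨ x1)) ∨ ((x2 ∧ F) ∨ (F ∧ T))))
  step 6: x0 ∧ (F ∧ ((¬x1 ∨ (x2 ∨ x1)) ∨ ((x2 ∧ F) ∨ (F ∧ T))))
  step 7: x0 ∧ F
  step 8: F

Answer: normal form = F  (in 8 steps)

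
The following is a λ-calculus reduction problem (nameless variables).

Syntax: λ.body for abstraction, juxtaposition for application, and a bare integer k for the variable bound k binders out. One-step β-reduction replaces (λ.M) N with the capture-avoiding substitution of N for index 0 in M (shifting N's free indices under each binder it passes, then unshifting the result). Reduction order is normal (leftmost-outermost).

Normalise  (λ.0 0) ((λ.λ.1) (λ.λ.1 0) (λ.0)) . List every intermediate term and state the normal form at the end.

Answer: normal form = λ.λ.1 0  (in 7 steps)

Derivation:
  start: (λ.0 0) ((λ.λ.1) (λ.λ.1 0) (λ.0))
  [1] (λ.λ.1) (λ.λ.1 0) (λ.0) ((λ.λ.1) (λ.λ.1 0) (λ.0))
  [2] (λ.λ.λ.1 0) (λ.0) ((λ.λ.1) (λ.λ.1 0) (λ.0))
  [3] (λ.λ.1 0) ((λ.λ.1) (λ.λ.1 0) (λ.0))
  [4] λ.(λ.λ.1) (λ.λ.1 0) (λ.0) 0
  [5] λ.(λ.λ.λ.1 0) (λ.0) 0
  [6] λ.(λ.λ.1 0) 0
  [7] λ.λ.1 0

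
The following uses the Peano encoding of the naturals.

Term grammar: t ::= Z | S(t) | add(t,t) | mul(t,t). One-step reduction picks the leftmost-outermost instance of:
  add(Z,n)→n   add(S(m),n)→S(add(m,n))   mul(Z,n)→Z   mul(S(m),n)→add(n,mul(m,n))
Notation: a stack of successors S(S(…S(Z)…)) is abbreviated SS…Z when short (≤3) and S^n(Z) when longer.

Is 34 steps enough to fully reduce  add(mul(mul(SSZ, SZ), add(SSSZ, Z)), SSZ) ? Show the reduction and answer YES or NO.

Answer: YES — reaches normal form S^8(Z) in 33 ≤ 34 steps

Derivation:
  start: add(mul(mul(SSZ, SZ), add(SSSZ, Z)), SSZ)
  →1  add(mul(add(SZ, mul(SZ, SZ)), add(SSSZ, Z)), SSZ)
  →2  add(mul(S(add(Z, mul(SZ, SZ))), add(SSSZ, Z)), SSZ)
  →3  add(add(add(SSSZ, Z), mul(add(Z, mul(SZ, SZ)), add(SSSZ, Z))), SSZ)
  →4  add(add(S(add(SSZ, Z)), mul(add(Z, mul(SZ, SZ)), add(SSSZ, Z))), SSZ)
  →5  add(S(add(add(SSZ, Z), mul(add(Z, mul(SZ, SZ)), add(SSSZ, Z)))), SSZ)
  →6  S(add(add(add(SSZ, Z), mul(add(Z, mul(SZ, SZ)), add(SSSZ, Z))), SSZ))
  →7  S(add(add(S(add(SZ, Z)), mul(add(Z, mul(SZ, SZ)), add(SSSZ, Z))), SSZ))
  →8  S(add(S(add(add(SZ, Z), mul(add(Z, mul(SZ, SZ)), add(SSSZ, Z)))), SSZ))
  →9  S(S(add(add(add(SZ, Z), mul(add(Z, mul(SZ, SZ)), add(SSSZ, Z))), SSZ)))
  →10  S(S(add(add(S(add(Z, Z)), mul(add(Z, mul(SZ, SZ)), add(SSSZ, Z))), SSZ)))
  →11  S(S(add(S(add(add(Z, Z), mul(add(Z, mul(SZ, SZ)), add(SSSZ, Z)))), SSZ)))
  →12  S(S(S(add(add(add(Z, Z), mul(add(Z, mul(SZ, SZ)), add(SSSZ, Z))), SSZ))))
  →13  S(S(S(add(add(Z, mul(add(Z, mul(SZ, SZ)), add(SSSZ, Z))), SSZ))))
  →14  S(S(S(add(mul(add(Z, mul(SZ, SZ)), add(SSSZ, Z)), SSZ))))
  →15  S(S(S(add(mul(mul(SZ, SZ), add(SSSZ, Z)), SSZ))))
  →16  S(S(S(add(mul(add(SZ, mul(Z, SZ)), add(SSSZ, Z)), SSZ))))
  →17  S(S(S(add(mul(S(add(Z, mul(Z, SZ))), add(SSSZ, Z)), SSZ))))
  →18  S(S(S(add(add(add(SSSZ, Z), mul(add(Z, mul(Z, SZ)), add(SSSZ, Z))), SSZ))))
  →19  S(S(S(add(add(S(add(SSZ, Z)), mul(add(Z, mul(Z, SZ)), add(SSSZ, Z))), SSZ))))
  →20  S(S(S(add(S(add(add(SSZ, Z), mul(add(Z, mul(Z, SZ)), add(SSSZ, Z)))), SSZ))))
  →21  S(S(S(S(add(add(add(SSZ, Z), mul(add(Z, mul(Z, SZ)), add(SSSZ, Z))), SSZ)))))
  →22  S(S(S(S(add(add(S(add(SZ, Z)), mul(add(Z, mul(Z, SZ)), add(SSSZ, Z))), SSZ)))))
  →23  S(S(S(S(add(S(add(add(SZ, Z), mul(add(Z, mul(Z, SZ)), add(SSSZ, Z)))), SSZ)))))
  →24  S(S(S(S(S(add(add(add(SZ, Z), mul(add(Z, mul(Z, SZ)), add(SSSZ, Z))), SSZ))))))
  →25  S(S(S(S(S(add(add(S(add(Z, Z)), mul(add(Z, mul(Z, SZ)), add(SSSZ, Z))), SSZ))))))
  →26  S(S(S(S(S(add(S(add(add(Z, Z), mul(add(Z, mul(Z, SZ)), add(SSSZ, Z)))), SSZ))))))
  →27  S(S(S(S(S(S(add(add(add(Z, Z), mul(add(Z, mul(Z, SZ)), add(SSSZ, Z))), SSZ)))))))
  →28  S(S(S(S(S(S(add(add(Z, mul(add(Z, mul(Z, SZ)), add(SSSZ, Z))), SSZ)))))))
  →29  S(S(S(S(S(S(add(mul(add(Z, mul(Z, SZ)), add(SSSZ, Z)), SSZ)))))))
  →30  S(S(S(S(S(S(add(mul(mul(Z, SZ), add(SSSZ, Z)), SSZ)))))))
  →31  S(S(S(S(S(S(add(mul(Z, add(SSSZ, Z)), SSZ)))))))
  →32  S(S(S(S(S(S(add(Z, SSZ)))))))
  →33  S^8(Z)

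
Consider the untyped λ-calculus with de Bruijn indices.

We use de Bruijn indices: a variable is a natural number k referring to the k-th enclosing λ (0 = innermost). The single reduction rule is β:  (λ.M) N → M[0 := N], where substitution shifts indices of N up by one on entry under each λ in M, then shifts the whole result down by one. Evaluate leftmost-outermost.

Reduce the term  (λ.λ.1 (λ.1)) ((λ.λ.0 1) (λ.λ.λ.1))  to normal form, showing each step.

Answer: normal form = λ.0  (in 4 steps)

Derivation:
  start: (λ.λ.1 (λ.1)) ((λ.λ.0 1) (λ.λ.λ.1))
  →1  λ.(λ.λ.0 1) (λ.λ.λ.1) (λ.1)
  →2  λ.(λ.0 (λ.λ.λ.1)) (λ.1)
  →3  λ.(λ.1) (λ.λ.λ.1)
  →4  λ.0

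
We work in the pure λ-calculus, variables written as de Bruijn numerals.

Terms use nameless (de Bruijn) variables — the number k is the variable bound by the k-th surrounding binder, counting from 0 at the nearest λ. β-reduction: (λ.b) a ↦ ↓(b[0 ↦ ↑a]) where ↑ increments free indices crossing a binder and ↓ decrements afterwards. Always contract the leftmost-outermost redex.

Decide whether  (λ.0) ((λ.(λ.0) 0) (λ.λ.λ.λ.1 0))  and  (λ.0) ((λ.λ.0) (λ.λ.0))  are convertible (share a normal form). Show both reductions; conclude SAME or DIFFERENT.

Term A:
  start: (λ.0) ((λ.(λ.0) 0) (λ.λ.λ.λ.1 0))
  [1] (λ.(λ.0) 0) (λ.λ.λ.λ.1 0)
  [2] (λ.0) (λ.λ.λ.λ.1 0)
  [3] λ.λ.λ.λ.1 0

Term B:
  start: (λ.0) ((λ.λ.0) (λ.λ.0))
  [1] (λ.λ.0) (λ.λ.0)
  [2] λ.0

Answer: DIFFERENT — A ⇓ λ.λ.λ.λ.1 0, B ⇓ λ.0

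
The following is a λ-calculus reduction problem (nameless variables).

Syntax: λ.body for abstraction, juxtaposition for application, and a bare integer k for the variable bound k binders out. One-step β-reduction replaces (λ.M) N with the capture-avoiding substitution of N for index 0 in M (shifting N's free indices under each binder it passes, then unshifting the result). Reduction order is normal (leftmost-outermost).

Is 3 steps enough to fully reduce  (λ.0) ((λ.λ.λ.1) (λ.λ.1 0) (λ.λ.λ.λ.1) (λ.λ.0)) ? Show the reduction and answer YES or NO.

  start: (λ.0) ((λ.λ.λ.1) (λ.λ.1 0) (λ.λ.λ.λ.1) (λ.λ.0))
  →1  (λ.λ.λ.1) (λ.λ.1 0) (λ.λ.λ.λ.1) (λ.λ.0)
  →2  (λ.λ.1) (λ.λ.λ.λ.1) (λ.λ.0)
  →3  (λ.λ.λ.λ.λ.1) (λ.λ.0)

Answer: NO — after 3 steps the term is (λ.λ.λ.λ.λ.1) (λ.λ.0), not yet normal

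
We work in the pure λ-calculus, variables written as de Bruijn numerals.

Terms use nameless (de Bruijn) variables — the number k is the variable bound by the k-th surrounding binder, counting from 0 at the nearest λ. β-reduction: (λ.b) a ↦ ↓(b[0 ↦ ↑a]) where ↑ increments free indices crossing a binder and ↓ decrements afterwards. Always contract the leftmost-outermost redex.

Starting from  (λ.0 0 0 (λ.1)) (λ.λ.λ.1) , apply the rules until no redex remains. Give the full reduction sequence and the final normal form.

  start: (λ.0 0 0 (λ.1)) (λ.λ.λ.1)
  step 1: (λ.λ.λ.1) (λ.λ.λ.1) (λ.λ.λ.1) (λ.λ.λ.λ.1)
  step 2: (λ.λ.1) (λ.λ.λ.1) (λ.λ.λ.λ.1)
  step 3: (λ.λ.λ.λ.1) (λ.λ.λ.λ.1)
  step 4: λ.λ.λ.1

Answer: normal form = λ.λ.λ.1  (in 4 steps)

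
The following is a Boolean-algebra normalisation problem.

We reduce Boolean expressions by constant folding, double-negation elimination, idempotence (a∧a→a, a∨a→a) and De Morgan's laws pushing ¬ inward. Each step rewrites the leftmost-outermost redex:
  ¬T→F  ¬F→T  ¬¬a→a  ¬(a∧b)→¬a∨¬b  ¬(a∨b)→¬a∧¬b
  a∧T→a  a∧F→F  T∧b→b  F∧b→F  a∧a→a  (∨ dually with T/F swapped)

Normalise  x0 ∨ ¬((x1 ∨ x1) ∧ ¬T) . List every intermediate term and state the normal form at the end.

Answer: normal form = T  (in 6 steps)

Reduction:
  start: x0 ∨ ¬((x1 ∨ x1) ∧ ¬T)
  [1] x0 ∨ (¬(x1 ∨ x1) ∨ ¬¬T)
  [2] x0 ∨ ((¬x1 ∧ ¬x1) ∨ ¬¬T)
  [3] x0 ∨ (¬x1 ∨ ¬¬T)
  [4] x0 ∨ (¬x1 ∨ T)
  [5] x0 ∨ T
  [6] T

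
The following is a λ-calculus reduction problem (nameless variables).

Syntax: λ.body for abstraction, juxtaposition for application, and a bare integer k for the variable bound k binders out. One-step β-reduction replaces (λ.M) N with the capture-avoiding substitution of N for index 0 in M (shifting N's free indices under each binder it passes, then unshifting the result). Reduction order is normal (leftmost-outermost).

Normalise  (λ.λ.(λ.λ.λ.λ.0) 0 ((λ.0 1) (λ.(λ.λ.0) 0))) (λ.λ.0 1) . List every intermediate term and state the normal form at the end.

  start: (λ.λ.(λ.λ.λ.λ.0) 0 ((λ.0 1) (λ.(λ.λ.0) 0))) (λ.λ.0 1)
  [1] λ.(λ.λ.λ.λ.0) 0 ((λ.0 1) (λ.(λ.λ.0) 0))
  [2] λ.(λ.λ.λ.0) ((λ.0 1) (λ.(λ.λ.0) 0))
  [3] λ.λ.λ.0

Answer: normal form = λ.λ.λ.0  (in 3 steps)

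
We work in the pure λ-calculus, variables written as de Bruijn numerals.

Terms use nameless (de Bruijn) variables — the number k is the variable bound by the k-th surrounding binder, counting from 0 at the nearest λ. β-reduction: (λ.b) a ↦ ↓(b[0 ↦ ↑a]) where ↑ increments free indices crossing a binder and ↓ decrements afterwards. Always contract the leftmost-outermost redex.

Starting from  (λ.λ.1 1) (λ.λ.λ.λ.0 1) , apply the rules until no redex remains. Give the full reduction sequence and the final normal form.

  start: (λ.λ.1 1) (λ.λ.λ.λ.0 1)
  →1  λ.(λ.λ.λ.λ.0 1) (λ.λ.λ.λ.0 1)
  →2  λ.λ.λ.λ.0 1

Answer: normal form = λ.λ.λ.λ.0 1  (in 2 steps)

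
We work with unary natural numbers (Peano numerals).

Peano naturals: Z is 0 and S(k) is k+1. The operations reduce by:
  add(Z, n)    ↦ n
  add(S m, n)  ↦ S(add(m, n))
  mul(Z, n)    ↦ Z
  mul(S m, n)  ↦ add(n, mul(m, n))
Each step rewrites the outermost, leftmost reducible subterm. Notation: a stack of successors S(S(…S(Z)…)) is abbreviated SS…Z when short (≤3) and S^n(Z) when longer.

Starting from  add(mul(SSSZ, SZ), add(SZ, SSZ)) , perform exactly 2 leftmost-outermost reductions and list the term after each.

Answer: after 2 steps: add(S(add(Z, mul(SSZ, SZ))), add(SZ, SSZ))

Derivation:
  start: add(mul(SSSZ, SZ), add(SZ, SSZ))
  [1] add(add(SZ, mul(SSZ, SZ)), add(SZ, SSZ))
  [2] add(S(add(Z, mul(SSZ, SZ))), add(SZ, SSZ))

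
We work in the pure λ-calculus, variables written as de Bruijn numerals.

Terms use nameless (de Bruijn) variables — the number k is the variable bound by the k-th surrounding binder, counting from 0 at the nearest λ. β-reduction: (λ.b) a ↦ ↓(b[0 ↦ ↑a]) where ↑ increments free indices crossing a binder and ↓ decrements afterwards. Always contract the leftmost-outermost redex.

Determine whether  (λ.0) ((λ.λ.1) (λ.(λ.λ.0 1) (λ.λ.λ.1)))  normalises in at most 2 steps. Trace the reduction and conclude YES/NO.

  start: (λ.0) ((λ.λ.1) (λ.(λ.λ.0 1) (λ.λ.λ.1)))
  [1] (λ.λ.1) (λ.(λ.λ.0 1) (λ.λ.λ.1))
  [2] λ.λ.(λ.λ.0 1) (λ.λ.λ.1)

Answer: NO — after 2 steps the term is λ.λ.(λ.λ.0 1) (λ.λ.λ.1), not yet normal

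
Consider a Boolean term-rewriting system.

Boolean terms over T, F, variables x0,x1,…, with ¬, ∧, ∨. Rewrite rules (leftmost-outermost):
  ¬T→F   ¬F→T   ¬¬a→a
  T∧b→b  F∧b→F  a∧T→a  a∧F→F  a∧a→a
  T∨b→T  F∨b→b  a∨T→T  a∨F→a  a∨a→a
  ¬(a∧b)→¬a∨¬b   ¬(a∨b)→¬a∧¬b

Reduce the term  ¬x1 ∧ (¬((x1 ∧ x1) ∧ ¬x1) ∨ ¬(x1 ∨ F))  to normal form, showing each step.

Answer: normal form = ¬x1 ∧ ((¬x1 ∨ x1) ∨ ¬x1)  (in 7 steps)

Reduction:
  start: ¬x1 ∧ (¬((x1 ∧ x1) ∧ ¬x1) ∨ ¬(x1 ∨ F))
  [1] ¬x1 ∧ ((¬(x1 ∧ x1) ∨ ¬¬x1) ∨ ¬(x1 ∨ F))
  [2] ¬x1 ∧ (((¬x1 ∨ ¬x1) ∨ ¬¬x1) ∨ ¬(x1 ∨ F))
  [3] ¬x1 ∧ ((¬x1 ∨ ¬¬x1) ∨ ¬(x1 ∨ F))
  [4] ¬x1 ∧ ((¬x1 ∨ x1) ∨ ¬(x1 ∨ F))
  [5] ¬x1 ∧ ((¬x1 ∨ x1) ∨ (¬x1 ∧ ¬F))
  [6] ¬x1 ∧ ((¬x1 ∨ x1) ∨ (¬x1 ∧ T))
  [7] ¬x1 ∧ ((¬x1 ∨ x1) ∨ ¬x1)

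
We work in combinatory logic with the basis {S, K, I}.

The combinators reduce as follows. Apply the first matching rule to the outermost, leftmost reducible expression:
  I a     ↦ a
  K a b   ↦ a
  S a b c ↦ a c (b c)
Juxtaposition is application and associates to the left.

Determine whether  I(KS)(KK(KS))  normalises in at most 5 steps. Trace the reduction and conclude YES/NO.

Answer: YES — reaches normal form S in 2 ≤ 5 steps

Working:
  start: I(KS)(KK(KS))
  step 1: KS(KK(KS))
  step 2: S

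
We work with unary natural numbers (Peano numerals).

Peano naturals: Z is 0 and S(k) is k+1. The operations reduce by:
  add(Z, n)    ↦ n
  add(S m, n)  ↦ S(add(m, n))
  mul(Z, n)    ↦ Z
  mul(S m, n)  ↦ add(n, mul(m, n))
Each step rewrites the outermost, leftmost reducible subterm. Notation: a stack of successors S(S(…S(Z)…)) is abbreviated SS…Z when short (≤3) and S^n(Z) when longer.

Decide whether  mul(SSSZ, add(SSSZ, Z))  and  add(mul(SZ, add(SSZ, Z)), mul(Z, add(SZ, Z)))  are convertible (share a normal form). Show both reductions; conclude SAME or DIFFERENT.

Term A:
  start: mul(SSSZ, add(SSSZ, Z))
  [1] add(add(SSSZ, Z), mul(SSZ, add(SSSZ, Z)))
  [2] add(S(add(SSZ, Z)), mul(SSZ, add(SSSZ, Z)))
  [3] S(add(add(SSZ, Z), mul(SSZ, add(SSSZ, Z))))
  [4] S(add(S(add(SZ, Z)), mul(SSZ, add(SSSZ, Z))))
  [5] S(S(add(add(SZ, Z), mul(SSZ, add(SSSZ, Z)))))
  [6] S(S(add(S(add(Z, Z)), mul(SSZ, add(SSSZ, Z)))))
  [7] S(S(S(add(add(Z, Z), mul(SSZ, add(SSSZ, Z))))))
  [8] S(S(S(add(Z, mul(SSZ, add(SSSZ, Z))))))
  [9] S(S(S(mul(SSZ, add(SSSZ, Z)))))
  [10] S(S(S(add(add(SSSZ, Z), mul(SZ, add(SSSZ, Z))))))
  [11] S(S(S(add(S(add(SSZ, Z)), mul(SZ, add(SSSZ, Z))))))
  [12] S(S(S(S(add(add(SSZ, Z), mul(SZ, add(SSSZ, Z)))))))
  [13] S(S(S(S(add(S(add(SZ, Z)), mul(SZ, add(SSSZ, Z)))))))
  [14] S(S(S(S(S(add(add(SZ, Z), mul(SZ, add(SSSZ, Z))))))))
  [15] S(S(S(S(S(add(S(add(Z, Z)), mul(SZ, add(SSSZ, Z))))))))
  [16] S(S(S(S(S(S(add(add(Z, Z), mul(SZ, add(SSSZ, Z)))))))))
  [17] S(S(S(S(S(S(add(Z, mul(SZ, add(SSSZ, Z)))))))))
  [18] S(S(S(S(S(S(mul(SZ, add(SSSZ, Z))))))))
  [19] S(S(S(S(S(S(add(add(SSSZ, Z), mul(Z, add(SSSZ, Z)))))))))
  [20] S(S(S(S(S(S(add(S(add(SSZ, Z)), mul(Z, add(SSSZ, Z)))))))))
  [21] S(S(S(S(S(S(S(add(add(SSZ, Z), mul(Z, add(SSSZ, Z))))))))))
  [22] S(S(S(S(S(S(S(add(S(add(SZ, Z)), mul(Z, add(SSSZ, Z))))))))))
  [23] S(S(S(S(S(S(S(S(add(add(SZ, Z), mul(Z, add(SSSZ, Z)))))))))))
  [24] S(S(S(S(S(S(S(S(add(S(add(Z, Z)), mul(Z, add(SSSZ, Z)))))))))))
  [25] S(S(S(S(S(S(S(S(S(add(add(Z, Z), mul(Z, add(SSSZ, Z))))))))))))
  [26] S(S(S(S(S(S(S(S(S(add(Z, mul(Z, add(SSSZ, Z))))))))))))
  [27] S(S(S(S(S(S(S(S(S(mul(Z, add(SSSZ, Z)))))))))))
  [28] S^9(Z)

Term B:
  start: add(mul(SZ, add(SSZ, Z)), mul(Z, add(SZ, Z)))
  [1] add(add(add(SSZ, Z), mul(Z, add(SSZ, Z))), mul(Z, add(SZ, Z)))
  [2] add(add(S(add(SZ, Z)), mul(Z, add(SSZ, Z))), mul(Z, add(SZ, Z)))
  [3] add(S(add(add(SZ, Z), mul(Z, add(SSZ, Z)))), mul(Z, add(SZ, Z)))
  [4] S(add(add(add(SZ, Z), mul(Z, add(SSZ, Z))), mul(Z, add(SZ, Z))))
  [5] S(add(add(S(add(Z, Z)), mul(Z, add(SSZ, Z))), mul(Z, add(SZ, Z))))
  [6] S(add(S(add(add(Z, Z), mul(Z, add(SSZ, Z)))), mul(Z, add(SZ, Z))))
  [7] S(S(add(add(add(Z, Z), mul(Z, add(SSZ, Z))), mul(Z, add(SZ, Z)))))
  [8] S(S(add(add(Z, mul(Z, add(SSZ, Z))), mul(Z, add(SZ, Z)))))
  [9] S(S(add(mul(Z, add(SSZ, Z)), mul(Z, add(SZ, Z)))))
  [10] S(S(add(Z, mul(Z, add(SZ, Z)))))
  [11] S(S(mul(Z, add(SZ, Z))))
  [12] SSZ

Answer: DIFFERENT — A ⇓ S^9(Z), B ⇓ SSZ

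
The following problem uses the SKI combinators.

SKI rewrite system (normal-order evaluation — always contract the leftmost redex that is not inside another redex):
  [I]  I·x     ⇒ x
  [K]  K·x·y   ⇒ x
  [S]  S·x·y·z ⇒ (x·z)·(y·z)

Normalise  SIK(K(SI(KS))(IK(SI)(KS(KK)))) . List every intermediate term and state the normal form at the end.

  start: SIK(K(SI(KS))(IK(SI)(KS(KK))))
  [1] I(K(SI(KS))(IK(SI)(KS(KK))))(K(K(SI(KS))(IK(SI)(KS(KK)))))
  [2] K(SI(KS))(IK(SI)(KS(KK)))(K(K(SI(KS))(IK(SI)(KS(KK)))))
  [3] SI(KS)(K(K(SI(KS))(IK(SI)(KS(KK)))))
  [4] I(K(K(SI(KS))(IK(SI)(KS(KK)))))(KS(K(K(SI(KS))(IK(SI)(KS(KK))))))
  [5] K(K(SI(KS))(IK(SI)(KS(KK))))(KS(K(K(SI(KS))(IK(SI)(KS(KK))))))
  [6] K(SI(KS))(IK(SI)(KS(KK)))
  [7] SI(KS)

Answer: normal form = SI(KS)  (in 7 steps)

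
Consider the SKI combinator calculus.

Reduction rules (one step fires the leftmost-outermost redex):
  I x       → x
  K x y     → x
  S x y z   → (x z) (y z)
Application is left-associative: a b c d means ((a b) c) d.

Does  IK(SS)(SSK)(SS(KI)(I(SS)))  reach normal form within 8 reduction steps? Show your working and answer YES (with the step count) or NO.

  start: IK(SS)(SSK)(SS(KI)(I(SS)))
  →1  K(SS)(SSK)(SS(KI)(I(SS)))
  →2  SS(SS(KI)(I(SS)))
  →3  SS(S(I(SS))(KI(I(SS))))
  →4  SS(S(SS)(KI(I(SS))))
  →5  SS(S(SS)I)

Answer: YES — reaches normal form SS(S(SS)I) in 5 ≤ 8 steps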